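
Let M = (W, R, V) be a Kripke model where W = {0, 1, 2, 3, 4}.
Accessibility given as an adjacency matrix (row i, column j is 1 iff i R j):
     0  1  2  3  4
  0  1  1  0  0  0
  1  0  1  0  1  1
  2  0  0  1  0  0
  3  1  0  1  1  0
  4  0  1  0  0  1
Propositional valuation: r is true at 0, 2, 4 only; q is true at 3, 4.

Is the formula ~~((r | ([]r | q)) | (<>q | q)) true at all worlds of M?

Yes

Let φ = ~~((r | ([]r | q)) | (<>q | q)). Evaluate φ at each world:
  0 (successors {0, 1}): φ is true.
  1 (successors {1, 3, 4}): φ is true.
  2 (successors {2}): φ is true.
  3 (successors {0, 2, 3}): φ is true.
  4 (successors {1, 4}): φ is true.
For instance, at 1:
  At 1: ~((r | ([]r | q)) | (<>q | q)) is false, so ~~((r | ([]r | q)) | (<>q | q)) is true.
    At 1: (r | ([]r | q)) | (<>q | q) is true, so ~((r | ([]r | q)) | (<>q | q)) is false.
      At 1: r | ([]r | q) is false, <>q | q is true, so (r | ([]r | q)) | (<>q | q) is true.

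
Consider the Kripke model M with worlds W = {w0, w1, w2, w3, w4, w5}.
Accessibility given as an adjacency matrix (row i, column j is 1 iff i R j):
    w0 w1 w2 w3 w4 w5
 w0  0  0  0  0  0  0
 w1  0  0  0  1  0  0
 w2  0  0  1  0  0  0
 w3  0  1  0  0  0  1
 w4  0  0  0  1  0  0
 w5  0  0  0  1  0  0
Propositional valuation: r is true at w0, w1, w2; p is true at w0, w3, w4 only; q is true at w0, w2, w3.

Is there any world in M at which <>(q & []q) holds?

Yes

Let φ = <>(q & []q). Evaluate φ at each world:
  w0 (successors ∅): φ is false.
  w1 (successors {w3}): φ is false.
  w2 (successors {w2}): φ is true.
  w3 (successors {w1, w5}): φ is false.
  w4 (successors {w3}): φ is false.
  w5 (successors {w3}): φ is false.
Detail at w2 (witness):
  At w2: <>(q & []q) requires q & []q at some successor in {w2}.
    q & []q holds at w2, so <>(q & []q) is true at w2.
      At w2: q is true, []q is true, so q & []q is true.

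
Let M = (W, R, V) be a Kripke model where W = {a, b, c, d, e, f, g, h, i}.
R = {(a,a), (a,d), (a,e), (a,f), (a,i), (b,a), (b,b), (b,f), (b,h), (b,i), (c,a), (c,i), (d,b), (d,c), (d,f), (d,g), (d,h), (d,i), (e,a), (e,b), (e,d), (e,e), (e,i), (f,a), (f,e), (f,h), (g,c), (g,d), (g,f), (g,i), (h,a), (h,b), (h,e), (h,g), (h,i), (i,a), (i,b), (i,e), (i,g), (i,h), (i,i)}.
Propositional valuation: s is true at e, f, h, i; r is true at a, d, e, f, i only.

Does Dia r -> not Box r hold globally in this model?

No

Let φ = Dia r -> not Box r. Evaluate φ at each world:
  a (successors {a, d, e, f, i}): φ is false.
  b (successors {a, b, f, h, i}): φ is true.
  c (successors {a, i}): φ is false.
  d (successors {b, c, f, g, h, i}): φ is true.
  e (successors {a, b, d, e, i}): φ is true.
  f (successors {a, e, h}): φ is true.
  g (successors {c, d, f, i}): φ is true.
  h (successors {a, b, e, g, i}): φ is true.
  i (successors {a, b, e, g, h, i}): φ is true.
Detail at a (counterexample):
  At a: Dia r is true, not Box r is false, so Dia r -> not Box r is false.
    At a: Dia r requires r at some successor in {a, d, e, f, i}.
      r holds at a, so Dia r is true at a.
    At a: Box r is true, so not Box r is false.
      At a: Box r requires r at every successor {a, d, e, f, i}.
        At a: r is true.
        At d: r is true.
        At e: r is true.
        At f: r is true.
        At i: r is true.
      So Box r is true at a.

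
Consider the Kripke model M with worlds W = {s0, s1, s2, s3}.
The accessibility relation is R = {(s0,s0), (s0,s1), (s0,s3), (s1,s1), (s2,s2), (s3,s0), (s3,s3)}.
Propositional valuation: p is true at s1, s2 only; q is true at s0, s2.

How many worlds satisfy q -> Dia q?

4

Recall that Dia ψ holds at a world iff ψ holds at some accessible world.
Let φ = q -> Dia q. Evaluate φ at each world:
  s0 (successors {s0, s1, s3}): φ is true.
  s1 (successors {s1}): φ is true.
  s2 (successors {s2}): φ is true.
  s3 (successors {s0, s3}): φ is true.
For instance, at s3:
  At s3: q is false, Dia q is true, so q -> Dia q is true.
    At s3: Dia q requires q at some successor in {s0, s3}.
      q holds at s0, so Dia q is true at s3.
Satisfying worlds: {s0, s1, s2, s3}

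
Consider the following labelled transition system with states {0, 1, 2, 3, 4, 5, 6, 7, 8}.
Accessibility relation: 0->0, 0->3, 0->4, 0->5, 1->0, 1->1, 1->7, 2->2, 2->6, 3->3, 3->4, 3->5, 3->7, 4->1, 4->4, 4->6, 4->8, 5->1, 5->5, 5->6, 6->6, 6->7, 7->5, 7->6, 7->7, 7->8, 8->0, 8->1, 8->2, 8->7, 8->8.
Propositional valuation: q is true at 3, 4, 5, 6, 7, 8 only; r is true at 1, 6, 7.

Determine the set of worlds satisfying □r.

6

Let φ = □r. Evaluate φ at each world:
  0 (successors {0, 3, 4, 5}): φ is false.
  1 (successors {0, 1, 7}): φ is false.
  2 (successors {2, 6}): φ is false.
  3 (successors {3, 4, 5, 7}): φ is false.
  4 (successors {1, 4, 6, 8}): φ is false.
  5 (successors {1, 5, 6}): φ is false.
  6 (successors {6, 7}): φ is true.
  7 (successors {5, 6, 7, 8}): φ is false.
  8 (successors {0, 1, 2, 7, 8}): φ is false.
For instance, at 7:
  At 7: □r requires r at every successor {5, 6, 7, 8}.
    r fails at 5, so □r is false at 7.
Satisfying worlds: {6}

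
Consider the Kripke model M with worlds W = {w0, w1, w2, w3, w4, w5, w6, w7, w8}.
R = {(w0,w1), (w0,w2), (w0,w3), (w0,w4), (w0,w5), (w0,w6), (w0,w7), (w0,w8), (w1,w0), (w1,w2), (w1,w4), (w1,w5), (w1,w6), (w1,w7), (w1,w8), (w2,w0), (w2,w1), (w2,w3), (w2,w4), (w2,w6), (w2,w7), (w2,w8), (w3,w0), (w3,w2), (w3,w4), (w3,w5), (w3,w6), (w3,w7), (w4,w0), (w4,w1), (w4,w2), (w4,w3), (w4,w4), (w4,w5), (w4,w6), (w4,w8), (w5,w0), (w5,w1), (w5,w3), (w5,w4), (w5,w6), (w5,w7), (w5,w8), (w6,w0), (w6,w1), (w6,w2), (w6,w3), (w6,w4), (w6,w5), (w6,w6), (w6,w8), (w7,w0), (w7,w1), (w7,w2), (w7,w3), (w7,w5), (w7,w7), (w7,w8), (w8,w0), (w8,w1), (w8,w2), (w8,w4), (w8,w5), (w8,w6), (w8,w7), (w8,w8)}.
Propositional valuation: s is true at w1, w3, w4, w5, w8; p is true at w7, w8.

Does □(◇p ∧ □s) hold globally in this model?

No

Let φ = □(◇p ∧ □s). Evaluate φ at each world:
  w0 (successors {w1, w2, w3, w4, w5, w6, w7, w8}): φ is false.
  w1 (successors {w0, w2, w4, w5, w6, w7, w8}): φ is false.
  w2 (successors {w0, w1, w3, w4, w6, w7, w8}): φ is false.
  w3 (successors {w0, w2, w4, w5, w6, w7}): φ is false.
  w4 (successors {w0, w1, w2, w3, w4, w5, w6, w8}): φ is false.
  w5 (successors {w0, w1, w3, w4, w6, w7, w8}): φ is false.
  w6 (successors {w0, w1, w2, w3, w4, w5, w6, w8}): φ is false.
  w7 (successors {w0, w1, w2, w3, w5, w7, w8}): φ is false.
  w8 (successors {w0, w1, w2, w4, w5, w6, w7, w8}): φ is false.
Detail at w0 (counterexample):
  At w0: □(◇p ∧ □s) requires ◇p ∧ □s at every successor {w1, w2, w3, w4, w5, w6, w7, w8}.
    ◇p ∧ □s fails at w1, so □(◇p ∧ □s) is false at w0.
      At w1: ◇p is true, □s is false, so ◇p ∧ □s is false.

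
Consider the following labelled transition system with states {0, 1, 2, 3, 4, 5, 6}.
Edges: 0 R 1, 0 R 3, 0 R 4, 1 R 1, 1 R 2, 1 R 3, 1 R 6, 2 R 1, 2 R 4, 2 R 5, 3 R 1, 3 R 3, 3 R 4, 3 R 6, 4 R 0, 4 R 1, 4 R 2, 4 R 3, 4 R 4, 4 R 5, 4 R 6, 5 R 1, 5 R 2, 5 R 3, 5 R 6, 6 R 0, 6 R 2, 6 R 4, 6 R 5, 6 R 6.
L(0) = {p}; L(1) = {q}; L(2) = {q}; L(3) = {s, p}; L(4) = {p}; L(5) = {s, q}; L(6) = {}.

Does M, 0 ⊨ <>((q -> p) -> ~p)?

At 0: <>((q -> p) -> ~p) requires (q -> p) -> ~p at some successor in {1, 3, 4}.
  (q -> p) -> ~p holds at 1, so <>((q -> p) -> ~p) is true at 0.

Yes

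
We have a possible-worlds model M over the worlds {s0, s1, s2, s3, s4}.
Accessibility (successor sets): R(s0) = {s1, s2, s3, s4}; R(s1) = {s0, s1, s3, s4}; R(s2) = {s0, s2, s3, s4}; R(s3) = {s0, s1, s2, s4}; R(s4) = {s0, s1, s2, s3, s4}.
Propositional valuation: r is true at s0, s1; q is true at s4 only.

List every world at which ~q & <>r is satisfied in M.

Let φ = ~q & <>r. Evaluate φ at each world:
  s0 (successors {s1, s2, s3, s4}): φ is true.
  s1 (successors {s0, s1, s3, s4}): φ is true.
  s2 (successors {s0, s2, s3, s4}): φ is true.
  s3 (successors {s0, s1, s2, s4}): φ is true.
  s4 (successors {s0, s1, s2, s3, s4}): φ is false.
For instance, at s1:
  At s1: ~q is true, <>r is true, so ~q & <>r is true.
    At s1: <>r requires r at some successor in {s0, s1, s3, s4}.
      r holds at s0, so <>r is true at s1.
Satisfying worlds: {s0, s1, s2, s3}

s0, s1, s2, s3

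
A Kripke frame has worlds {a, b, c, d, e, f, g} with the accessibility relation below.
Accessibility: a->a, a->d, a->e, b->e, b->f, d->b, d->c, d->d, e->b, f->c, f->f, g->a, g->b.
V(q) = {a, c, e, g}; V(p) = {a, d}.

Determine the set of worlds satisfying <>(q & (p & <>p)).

Let φ = <>(q & (p & <>p)). Evaluate φ at each world:
  a (successors {a, d, e}): φ is true.
  b (successors {e, f}): φ is false.
  c (successors ∅): φ is false.
  d (successors {b, c, d}): φ is false.
  e (successors {b}): φ is false.
  f (successors {c, f}): φ is false.
  g (successors {a, b}): φ is true.
For instance, at e:
  At e: <>(q & (p & <>p)) requires q & (p & <>p) at some successor in {b}.
    At b: q & (p & <>p) is false.
  So <>(q & (p & <>p)) is false at e.
Satisfying worlds: {a, g}

a, g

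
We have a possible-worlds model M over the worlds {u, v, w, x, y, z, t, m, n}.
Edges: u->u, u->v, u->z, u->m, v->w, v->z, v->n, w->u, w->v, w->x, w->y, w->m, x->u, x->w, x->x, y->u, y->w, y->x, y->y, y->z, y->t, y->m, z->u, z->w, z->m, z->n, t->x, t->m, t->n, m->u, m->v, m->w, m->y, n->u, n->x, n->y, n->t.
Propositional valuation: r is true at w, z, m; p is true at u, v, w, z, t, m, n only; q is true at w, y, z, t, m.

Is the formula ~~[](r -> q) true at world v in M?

At v: ~[](r -> q) is false, so ~~[](r -> q) is true.
  At v: [](r -> q) is true, so ~[](r -> q) is false.
    At v: [](r -> q) requires r -> q at every successor {w, z, n}.
      At w: r -> q is true.
      At z: r -> q is true.
      At n: r -> q is true.
    So [](r -> q) is true at v.

Yes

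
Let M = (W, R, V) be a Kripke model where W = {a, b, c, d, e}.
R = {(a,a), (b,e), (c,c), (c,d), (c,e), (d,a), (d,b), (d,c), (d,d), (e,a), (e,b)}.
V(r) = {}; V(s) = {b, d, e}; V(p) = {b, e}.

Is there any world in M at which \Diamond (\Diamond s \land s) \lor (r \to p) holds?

Let φ = \Diamond (\Diamond s \land s) \lor (r \to p). Evaluate φ at each world:
  a (successors {a}): φ is true.
  b (successors {e}): φ is true.
  c (successors {c, d, e}): φ is true.
  d (successors {a, b, c, d}): φ is true.
  e (successors {a, b}): φ is true.
Detail at a (witness):
  At a: \Diamond (\Diamond s \land s) is false, r \to p is true, so \Diamond (\Diamond s \land s) \lor (r \to p) is true.
    At a: \Diamond (\Diamond s \land s) requires \Diamond s \land s at some successor in {a}.
      At a: \Diamond s \land s is false.
    So \Diamond (\Diamond s \land s) is false at a.

Yes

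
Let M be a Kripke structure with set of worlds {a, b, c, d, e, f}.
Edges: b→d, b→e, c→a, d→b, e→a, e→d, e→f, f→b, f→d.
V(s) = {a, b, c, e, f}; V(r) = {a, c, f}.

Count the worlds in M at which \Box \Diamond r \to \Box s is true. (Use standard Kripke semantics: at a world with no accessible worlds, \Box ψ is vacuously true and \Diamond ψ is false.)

Let φ = \Box \Diamond r \to \Box s. Evaluate φ at each world:
  a (successors ∅): φ is true.
  b (successors {d, e}): φ is true.
  c (successors {a}): φ is true.
  d (successors {b}): φ is true.
  e (successors {a, d, f}): φ is true.
  f (successors {b, d}): φ is true.
For instance, at b:
  At b: \Box \Diamond r is false, \Box s is false, so \Box \Diamond r \to \Box s is true.
    At b: \Box \Diamond r requires \Diamond r at every successor {d, e}.
      \Diamond r fails at d, so \Box \Diamond r is false at b.
    At b: \Box s requires s at every successor {d, e}.
      s fails at d, so \Box s is false at b.
Satisfying worlds: {a, b, c, d, e, f}

6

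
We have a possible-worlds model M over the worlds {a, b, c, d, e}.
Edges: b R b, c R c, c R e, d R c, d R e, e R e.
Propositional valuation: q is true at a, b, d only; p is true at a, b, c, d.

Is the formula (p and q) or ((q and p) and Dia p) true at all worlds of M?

No

Let φ = (p and q) or ((q and p) and Dia p). Evaluate φ at each world:
  a (successors ∅): φ is true.
  b (successors {b}): φ is true.
  c (successors {c, e}): φ is false.
  d (successors {c, e}): φ is true.
  e (successors {e}): φ is false.
Detail at c (counterexample):
  At c: p and q is false, (q and p) and Dia p is false, so (p and q) or ((q and p) and Dia p) is false.
    At c: q and p is false, Dia p is true, so (q and p) and Dia p is false.
      At c: Dia p requires p at some successor in {c, e}.
        p holds at c, so Dia p is true at c.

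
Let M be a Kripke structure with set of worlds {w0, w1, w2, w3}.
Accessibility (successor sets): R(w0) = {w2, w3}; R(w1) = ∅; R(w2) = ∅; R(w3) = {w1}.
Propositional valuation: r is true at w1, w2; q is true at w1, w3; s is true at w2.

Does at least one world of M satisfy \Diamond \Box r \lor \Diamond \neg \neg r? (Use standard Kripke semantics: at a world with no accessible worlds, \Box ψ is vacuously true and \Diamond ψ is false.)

Yes

Recall that \Box ψ holds at a world iff ψ holds at every accessible world, and \Diamond ψ holds iff ψ holds at some accessible world.
Let φ = \Diamond \Box r \lor \Diamond \neg \neg r. Evaluate φ at each world:
  w0 (successors {w2, w3}): φ is true.
  w1 (successors ∅): φ is false.
  w2 (successors ∅): φ is false.
  w3 (successors {w1}): φ is true.
Detail at w0 (witness):
  At w0: \Diamond \Box r is true, \Diamond \neg \neg r is true, so \Diamond \Box r \lor \Diamond \neg \neg r is true.
    At w0: \Diamond \Box r requires \Box r at some successor in {w2, w3}.
      \Box r holds at w2, so \Diamond \Box r is true at w0.
    At w0: \Diamond \neg \neg r requires \neg \neg r at some successor in {w2, w3}.
      \neg \neg r holds at w2, so \Diamond \neg \neg r is true at w0.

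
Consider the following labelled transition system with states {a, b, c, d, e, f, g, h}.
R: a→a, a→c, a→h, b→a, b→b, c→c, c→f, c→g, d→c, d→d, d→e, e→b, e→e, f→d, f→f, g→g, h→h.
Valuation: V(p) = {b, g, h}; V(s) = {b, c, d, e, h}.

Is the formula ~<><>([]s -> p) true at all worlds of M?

Recall that []ψ holds at a world iff ψ holds at every accessible world, and <>ψ holds iff ψ holds at some accessible world.
Let φ = ~<><>([]s -> p). Evaluate φ at each world:
  a (successors {a, c, h}): φ is false.
  b (successors {a, b}): φ is false.
  c (successors {c, f, g}): φ is false.
  d (successors {c, d, e}): φ is false.
  e (successors {b, e}): φ is false.
  f (successors {d, f}): φ is false.
  g (successors {g}): φ is false.
  h (successors {h}): φ is false.
Detail at a (counterexample):
  At a: <><>([]s -> p) is true, so ~<><>([]s -> p) is false.
    At a: <><>([]s -> p) requires <>([]s -> p) at some successor in {a, c, h}.
      <>([]s -> p) holds at a, so <><>([]s -> p) is true at a.

No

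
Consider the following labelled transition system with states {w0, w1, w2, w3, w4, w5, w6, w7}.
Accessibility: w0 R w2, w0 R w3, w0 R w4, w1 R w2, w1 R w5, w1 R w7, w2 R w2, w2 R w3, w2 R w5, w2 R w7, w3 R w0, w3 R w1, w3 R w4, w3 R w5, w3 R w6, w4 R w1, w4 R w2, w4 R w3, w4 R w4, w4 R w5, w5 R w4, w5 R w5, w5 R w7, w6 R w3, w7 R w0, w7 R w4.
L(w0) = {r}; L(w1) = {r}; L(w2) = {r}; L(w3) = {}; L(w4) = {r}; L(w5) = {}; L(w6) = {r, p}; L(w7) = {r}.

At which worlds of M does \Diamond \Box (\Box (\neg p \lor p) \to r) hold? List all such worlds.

w1, w2, w5

Let φ = \Diamond \Box (\Box (\neg p \lor p) \to r). Evaluate φ at each world:
  w0 (successors {w2, w3, w4}): φ is false.
  w1 (successors {w2, w5, w7}): φ is true.
  w2 (successors {w2, w3, w5, w7}): φ is true.
  w3 (successors {w0, w1, w4, w5, w6}): φ is false.
  w4 (successors {w1, w2, w3, w4, w5}): φ is false.
  w5 (successors {w4, w5, w7}): φ is true.
  w6 (successors {w3}): φ is false.
  w7 (successors {w0, w4}): φ is false.
For instance, at w4:
  At w4: \Diamond \Box (\Box (\neg p \lor p) \to r) requires \Box (\Box (\neg p \lor p) \to r) at some successor in {w1, w2, w3, w4, w5}.
    At w1: \Box (\Box (\neg p \lor p) \to r) is false.
    At w2: \Box (\Box (\neg p \lor p) \to r) is false.
    At w3: \Box (\Box (\neg p \lor p) \to r) is false.
    At w4: \Box (\Box (\neg p \lor p) \to r) is false.
    At w5: \Box (\Box (\neg p \lor p) \to r) is false.
  So \Diamond \Box (\Box (\neg p \lor p) \to r) is false at w4.
Satisfying worlds: {w1, w2, w5}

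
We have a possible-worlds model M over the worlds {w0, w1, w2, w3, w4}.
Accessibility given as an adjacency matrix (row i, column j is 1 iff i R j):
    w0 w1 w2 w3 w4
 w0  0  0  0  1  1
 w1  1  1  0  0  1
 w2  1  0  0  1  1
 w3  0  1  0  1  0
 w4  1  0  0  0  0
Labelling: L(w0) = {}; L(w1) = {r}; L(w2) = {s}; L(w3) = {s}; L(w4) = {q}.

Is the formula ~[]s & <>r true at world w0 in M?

No

Recall that []ψ holds at a world iff ψ holds at every accessible world, and <>ψ holds iff ψ holds at some accessible world.
At w0: ~[]s is true, <>r is false, so ~[]s & <>r is false.
  At w0: []s is false, so ~[]s is true.
    At w0: []s requires s at every successor {w3, w4}.
      s fails at w4, so []s is false at w0.
  At w0: <>r requires r at some successor in {w3, w4}.
    At w3: r is false.
    At w4: r is false.
  So <>r is false at w0.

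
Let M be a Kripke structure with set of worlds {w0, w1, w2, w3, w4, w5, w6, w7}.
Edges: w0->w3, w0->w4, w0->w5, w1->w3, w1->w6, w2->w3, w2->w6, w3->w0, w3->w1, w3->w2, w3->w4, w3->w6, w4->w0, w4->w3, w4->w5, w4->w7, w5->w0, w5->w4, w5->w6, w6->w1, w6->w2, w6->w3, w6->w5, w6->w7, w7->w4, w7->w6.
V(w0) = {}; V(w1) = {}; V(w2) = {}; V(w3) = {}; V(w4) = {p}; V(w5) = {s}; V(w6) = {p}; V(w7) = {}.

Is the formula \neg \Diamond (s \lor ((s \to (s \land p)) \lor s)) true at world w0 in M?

At w0: \Diamond (s \lor ((s \to (s \land p)) \lor s)) is true, so \neg \Diamond (s \lor ((s \to (s \land p)) \lor s)) is false.
  At w0: \Diamond (s \lor ((s \to (s \land p)) \lor s)) requires s \lor ((s \to (s \land p)) \lor s) at some successor in {w3, w4, w5}.
    s \lor ((s \to (s \land p)) \lor s) holds at w3, so \Diamond (s \lor ((s \to (s \land p)) \lor s)) is true at w0.

No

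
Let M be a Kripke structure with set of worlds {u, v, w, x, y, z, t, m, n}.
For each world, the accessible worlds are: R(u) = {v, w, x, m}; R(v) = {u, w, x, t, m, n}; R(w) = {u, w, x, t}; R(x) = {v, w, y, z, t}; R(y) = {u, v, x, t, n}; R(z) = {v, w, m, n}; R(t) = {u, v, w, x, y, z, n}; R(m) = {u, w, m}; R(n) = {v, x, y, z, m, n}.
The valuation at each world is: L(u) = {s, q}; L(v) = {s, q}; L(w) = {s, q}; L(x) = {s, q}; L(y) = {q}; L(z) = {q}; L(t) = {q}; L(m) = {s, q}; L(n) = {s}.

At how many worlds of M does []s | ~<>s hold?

Recall that []ψ holds at a world iff ψ holds at every accessible world, and <>ψ holds iff ψ holds at some accessible world.
Let φ = []s | ~<>s. Evaluate φ at each world:
  u (successors {v, w, x, m}): φ is true.
  v (successors {u, w, x, t, m, n}): φ is false.
  w (successors {u, w, x, t}): φ is false.
  x (successors {v, w, y, z, t}): φ is false.
  y (successors {u, v, x, t, n}): φ is false.
  z (successors {v, w, m, n}): φ is true.
  t (successors {u, v, w, x, y, z, n}): φ is false.
  m (successors {u, w, m}): φ is true.
  n (successors {v, x, y, z, m, n}): φ is false.
For instance, at t:
  At t: []s is false, ~<>s is false, so []s | ~<>s is false.
    At t: []s requires s at every successor {u, v, w, x, y, z, n}.
      s fails at y, so []s is false at t.
    At t: <>s is true, so ~<>s is false.
      At t: <>s requires s at some successor in {u, v, w, x, y, z, n}.
        s holds at u, so <>s is true at t.
Satisfying worlds: {u, z, m}

3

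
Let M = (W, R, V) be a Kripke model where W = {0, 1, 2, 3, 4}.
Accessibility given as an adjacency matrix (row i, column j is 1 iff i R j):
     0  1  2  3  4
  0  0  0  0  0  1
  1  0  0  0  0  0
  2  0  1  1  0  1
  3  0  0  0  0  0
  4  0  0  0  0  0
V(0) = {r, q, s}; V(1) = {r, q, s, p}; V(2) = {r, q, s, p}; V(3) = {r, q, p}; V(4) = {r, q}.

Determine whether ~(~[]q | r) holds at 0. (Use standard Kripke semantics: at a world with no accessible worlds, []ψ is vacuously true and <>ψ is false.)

Recall that []ψ holds at a world iff ψ holds at every accessible world, and <>ψ holds iff ψ holds at some accessible world.
At 0: ~[]q | r is true, so ~(~[]q | r) is false.
  At 0: ~[]q is false, r is true, so ~[]q | r is true.
    At 0: []q is true, so ~[]q is false.
      At 0: []q requires q at every successor {4}.
        At 4: q is true.
      So []q is true at 0.

No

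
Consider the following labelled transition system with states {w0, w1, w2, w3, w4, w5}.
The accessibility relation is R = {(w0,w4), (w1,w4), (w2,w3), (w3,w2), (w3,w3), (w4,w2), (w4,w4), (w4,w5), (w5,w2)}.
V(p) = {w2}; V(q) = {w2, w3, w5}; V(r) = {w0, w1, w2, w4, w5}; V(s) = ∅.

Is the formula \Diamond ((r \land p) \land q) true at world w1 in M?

No

At w1: \Diamond ((r \land p) \land q) requires (r \land p) \land q at some successor in {w4}.
  At w4: (r \land p) \land q is false.
So \Diamond ((r \land p) \land q) is false at w1.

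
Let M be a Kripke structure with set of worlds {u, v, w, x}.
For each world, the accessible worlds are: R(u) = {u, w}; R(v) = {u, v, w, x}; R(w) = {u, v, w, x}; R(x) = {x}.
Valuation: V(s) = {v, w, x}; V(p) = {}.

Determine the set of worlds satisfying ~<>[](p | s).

Let φ = ~<>[](p | s). Evaluate φ at each world:
  u (successors {u, w}): φ is true.
  v (successors {u, v, w, x}): φ is false.
  w (successors {u, v, w, x}): φ is false.
  x (successors {x}): φ is false.
For instance, at v:
  At v: <>[](p | s) is true, so ~<>[](p | s) is false.
    At v: <>[](p | s) requires [](p | s) at some successor in {u, v, w, x}.
      [](p | s) holds at x, so <>[](p | s) is true at v.
Satisfying worlds: {u}

u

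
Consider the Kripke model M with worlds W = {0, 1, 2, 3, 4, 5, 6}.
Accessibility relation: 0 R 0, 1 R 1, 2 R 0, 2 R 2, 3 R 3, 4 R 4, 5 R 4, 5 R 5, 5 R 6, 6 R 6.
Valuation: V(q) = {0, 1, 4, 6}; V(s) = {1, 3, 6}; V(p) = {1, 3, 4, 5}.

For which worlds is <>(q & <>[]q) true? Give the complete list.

Let φ = <>(q & <>[]q). Evaluate φ at each world:
  0 (successors {0}): φ is true.
  1 (successors {1}): φ is true.
  2 (successors {0, 2}): φ is true.
  3 (successors {3}): φ is false.
  4 (successors {4}): φ is true.
  5 (successors {4, 5, 6}): φ is true.
  6 (successors {6}): φ is true.
For instance, at 6:
  At 6: <>(q & <>[]q) requires q & <>[]q at some successor in {6}.
    q & <>[]q holds at 6, so <>(q & <>[]q) is true at 6.
      At 6: q is true, <>[]q is true, so q & <>[]q is true.
Satisfying worlds: {0, 1, 2, 4, 5, 6}

0, 1, 2, 4, 5, 6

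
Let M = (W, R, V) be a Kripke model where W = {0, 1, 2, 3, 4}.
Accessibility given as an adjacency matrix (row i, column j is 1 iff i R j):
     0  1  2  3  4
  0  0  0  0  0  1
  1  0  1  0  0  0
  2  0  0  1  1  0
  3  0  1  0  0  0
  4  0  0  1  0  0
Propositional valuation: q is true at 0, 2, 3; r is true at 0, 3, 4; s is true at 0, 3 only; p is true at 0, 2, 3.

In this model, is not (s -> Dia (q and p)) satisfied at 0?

At 0: s -> Dia (q and p) is false, so not (s -> Dia (q and p)) is true.
  At 0: s is true, Dia (q and p) is false, so s -> Dia (q and p) is false.
    At 0: Dia (q and p) requires q and p at some successor in {4}.
      At 4: q and p is false.
    So Dia (q and p) is false at 0.

Yes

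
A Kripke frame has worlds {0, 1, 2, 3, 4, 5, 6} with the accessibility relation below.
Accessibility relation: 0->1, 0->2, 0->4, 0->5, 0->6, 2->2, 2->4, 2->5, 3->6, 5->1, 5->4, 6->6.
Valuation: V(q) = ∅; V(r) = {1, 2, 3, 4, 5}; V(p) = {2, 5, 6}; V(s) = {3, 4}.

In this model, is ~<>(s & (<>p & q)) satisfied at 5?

Recall that <>ψ holds at a world iff ψ holds at some accessible world.
At 5: <>(s & (<>p & q)) is false, so ~<>(s & (<>p & q)) is true.
  At 5: <>(s & (<>p & q)) requires s & (<>p & q) at some successor in {1, 4}.
    At 1: s & (<>p & q) is false.
    At 4: s & (<>p & q) is false.
  So <>(s & (<>p & q)) is false at 5.

Yes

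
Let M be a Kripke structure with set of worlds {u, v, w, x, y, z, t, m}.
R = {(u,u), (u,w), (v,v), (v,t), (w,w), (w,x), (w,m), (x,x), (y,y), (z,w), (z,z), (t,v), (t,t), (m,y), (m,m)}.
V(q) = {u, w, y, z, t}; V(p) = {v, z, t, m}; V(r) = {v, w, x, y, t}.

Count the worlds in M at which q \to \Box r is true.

5

Let φ = q \to \Box r. Evaluate φ at each world:
  u (successors {u, w}): φ is false.
  v (successors {v, t}): φ is true.
  w (successors {w, x, m}): φ is false.
  x (successors {x}): φ is true.
  y (successors {y}): φ is true.
  z (successors {w, z}): φ is false.
  t (successors {v, t}): φ is true.
  m (successors {y, m}): φ is true.
For instance, at w:
  At w: q is true, \Box r is false, so q \to \Box r is false.
    At w: \Box r requires r at every successor {w, x, m}.
      r fails at m, so \Box r is false at w.
Satisfying worlds: {v, x, y, t, m}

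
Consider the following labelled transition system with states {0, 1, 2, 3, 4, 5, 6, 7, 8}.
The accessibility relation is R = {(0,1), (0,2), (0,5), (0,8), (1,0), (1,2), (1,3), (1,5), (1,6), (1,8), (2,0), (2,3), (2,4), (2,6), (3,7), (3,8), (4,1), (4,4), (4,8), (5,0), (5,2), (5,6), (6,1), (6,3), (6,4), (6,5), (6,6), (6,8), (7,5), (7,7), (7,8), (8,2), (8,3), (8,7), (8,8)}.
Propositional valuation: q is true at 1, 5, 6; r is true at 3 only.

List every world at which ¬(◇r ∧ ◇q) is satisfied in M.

0, 3, 4, 5, 7, 8

Let φ = ¬(◇r ∧ ◇q). Evaluate φ at each world:
  0 (successors {1, 2, 5, 8}): φ is true.
  1 (successors {0, 2, 3, 5, 6, 8}): φ is false.
  2 (successors {0, 3, 4, 6}): φ is false.
  3 (successors {7, 8}): φ is true.
  4 (successors {1, 4, 8}): φ is true.
  5 (successors {0, 2, 6}): φ is true.
  6 (successors {1, 3, 4, 5, 6, 8}): φ is false.
  7 (successors {5, 7, 8}): φ is true.
  8 (successors {2, 3, 7, 8}): φ is true.
For instance, at 3:
  At 3: ◇r ∧ ◇q is false, so ¬(◇r ∧ ◇q) is true.
    At 3: ◇r is false, ◇q is false, so ◇r ∧ ◇q is false.
      At 3: ◇r requires r at some successor in {7, 8}.
        At 7: r is false.
        At 8: r is false.
      So ◇r is false at 3.
      At 3: ◇q requires q at some successor in {7, 8}.
        At 7: q is false.
        At 8: q is false.
      So ◇q is false at 3.
Satisfying worlds: {0, 3, 4, 5, 7, 8}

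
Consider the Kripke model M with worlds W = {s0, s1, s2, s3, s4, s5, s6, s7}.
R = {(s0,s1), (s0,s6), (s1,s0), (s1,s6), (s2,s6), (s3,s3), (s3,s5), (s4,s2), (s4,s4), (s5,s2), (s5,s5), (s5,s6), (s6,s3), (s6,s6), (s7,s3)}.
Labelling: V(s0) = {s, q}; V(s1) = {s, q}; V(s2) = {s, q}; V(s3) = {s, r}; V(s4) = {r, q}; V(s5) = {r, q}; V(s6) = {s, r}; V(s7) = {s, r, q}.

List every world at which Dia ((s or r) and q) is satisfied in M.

s0, s1, s3, s4, s5

Let φ = Dia ((s or r) and q). Evaluate φ at each world:
  s0 (successors {s1, s6}): φ is true.
  s1 (successors {s0, s6}): φ is true.
  s2 (successors {s6}): φ is false.
  s3 (successors {s3, s5}): φ is true.
  s4 (successors {s2, s4}): φ is true.
  s5 (successors {s2, s5, s6}): φ is true.
  s6 (successors {s3, s6}): φ is false.
  s7 (successors {s3}): φ is false.
For instance, at s6:
  At s6: Dia ((s or r) and q) requires (s or r) and q at some successor in {s3, s6}.
    At s3: (s or r) and q is false.
    At s6: (s or r) and q is false.
  So Dia ((s or r) and q) is false at s6.
Satisfying worlds: {s0, s1, s3, s4, s5}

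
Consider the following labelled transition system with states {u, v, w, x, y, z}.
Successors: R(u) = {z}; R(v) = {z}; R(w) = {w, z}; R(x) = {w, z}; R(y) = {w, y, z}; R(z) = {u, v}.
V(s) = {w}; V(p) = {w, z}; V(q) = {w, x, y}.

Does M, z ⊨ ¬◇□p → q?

Yes

At z: ¬◇□p is false, q is false, so ¬◇□p → q is true.
  At z: ◇□p is true, so ¬◇□p is false.
    At z: ◇□p requires □p at some successor in {u, v}.
      □p holds at u, so ◇□p is true at z.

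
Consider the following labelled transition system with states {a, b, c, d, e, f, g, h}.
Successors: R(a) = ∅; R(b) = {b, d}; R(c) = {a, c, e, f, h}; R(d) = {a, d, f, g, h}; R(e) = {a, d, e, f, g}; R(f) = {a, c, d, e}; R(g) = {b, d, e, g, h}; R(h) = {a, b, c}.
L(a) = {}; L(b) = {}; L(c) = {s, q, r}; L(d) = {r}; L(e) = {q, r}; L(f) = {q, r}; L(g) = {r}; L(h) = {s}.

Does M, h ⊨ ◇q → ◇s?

At h: ◇q is true, ◇s is true, so ◇q → ◇s is true.
  At h: ◇q requires q at some successor in {a, b, c}.
    q holds at c, so ◇q is true at h.
  At h: ◇s requires s at some successor in {a, b, c}.
    s holds at c, so ◇s is true at h.

Yes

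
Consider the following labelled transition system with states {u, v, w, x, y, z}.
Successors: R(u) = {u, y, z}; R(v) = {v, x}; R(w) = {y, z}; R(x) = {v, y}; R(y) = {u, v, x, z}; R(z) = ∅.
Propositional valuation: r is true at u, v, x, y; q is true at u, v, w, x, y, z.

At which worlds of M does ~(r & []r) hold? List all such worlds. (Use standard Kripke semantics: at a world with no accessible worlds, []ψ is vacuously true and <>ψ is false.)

u, w, y, z

Let φ = ~(r & []r). Evaluate φ at each world:
  u (successors {u, y, z}): φ is true.
  v (successors {v, x}): φ is false.
  w (successors {y, z}): φ is true.
  x (successors {v, y}): φ is false.
  y (successors {u, v, x, z}): φ is true.
  z (successors ∅): φ is true.
For instance, at x:
  At x: r & []r is true, so ~(r & []r) is false.
    At x: r is true, []r is true, so r & []r is true.
      At x: []r requires r at every successor {v, y}.
        At v: r is true.
        At y: r is true.
      So []r is true at x.
Satisfying worlds: {u, w, y, z}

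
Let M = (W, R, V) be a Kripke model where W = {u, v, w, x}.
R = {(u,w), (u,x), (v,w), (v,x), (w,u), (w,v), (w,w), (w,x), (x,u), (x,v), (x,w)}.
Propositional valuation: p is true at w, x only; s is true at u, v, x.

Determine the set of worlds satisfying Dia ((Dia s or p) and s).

u, v, w, x

Let φ = Dia ((Dia s or p) and s). Evaluate φ at each world:
  u (successors {w, x}): φ is true.
  v (successors {w, x}): φ is true.
  w (successors {u, v, w, x}): φ is true.
  x (successors {u, v, w}): φ is true.
For instance, at u:
  At u: Dia ((Dia s or p) and s) requires (Dia s or p) and s at some successor in {w, x}.
    (Dia s or p) and s holds at x, so Dia ((Dia s or p) and s) is true at u.
      At x: Dia s or p is true, s is true, so (Dia s or p) and s is true.
Satisfying worlds: {u, v, w, x}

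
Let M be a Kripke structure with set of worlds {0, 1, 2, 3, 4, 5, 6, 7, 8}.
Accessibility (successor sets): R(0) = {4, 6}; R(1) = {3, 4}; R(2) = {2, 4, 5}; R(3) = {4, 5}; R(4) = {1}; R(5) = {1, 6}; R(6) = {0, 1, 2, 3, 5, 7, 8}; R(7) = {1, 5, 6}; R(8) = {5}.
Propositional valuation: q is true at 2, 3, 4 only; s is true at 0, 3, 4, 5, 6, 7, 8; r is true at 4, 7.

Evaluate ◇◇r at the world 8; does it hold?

At 8: ◇◇r requires ◇r at some successor in {5}.
  At 5: ◇r is false.
So ◇◇r is false at 8.

No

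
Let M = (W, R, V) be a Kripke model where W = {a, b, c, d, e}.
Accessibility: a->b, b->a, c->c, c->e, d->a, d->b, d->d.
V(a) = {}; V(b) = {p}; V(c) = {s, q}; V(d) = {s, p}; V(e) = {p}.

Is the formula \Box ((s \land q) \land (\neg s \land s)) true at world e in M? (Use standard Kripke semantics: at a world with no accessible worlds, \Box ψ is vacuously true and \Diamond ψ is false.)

At e: no accessible worlds, so \Box ((s \land q) \land (\neg s \land s)) holds vacuously.

Yes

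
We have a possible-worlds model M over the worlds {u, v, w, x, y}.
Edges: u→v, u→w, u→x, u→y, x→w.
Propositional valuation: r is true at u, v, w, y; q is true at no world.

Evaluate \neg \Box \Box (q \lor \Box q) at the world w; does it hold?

At w: \Box \Box (q \lor \Box q) is true, so \neg \Box \Box (q \lor \Box q) is false.
  At w: no accessible worlds, so \Box \Box (q \lor \Box q) holds vacuously.

No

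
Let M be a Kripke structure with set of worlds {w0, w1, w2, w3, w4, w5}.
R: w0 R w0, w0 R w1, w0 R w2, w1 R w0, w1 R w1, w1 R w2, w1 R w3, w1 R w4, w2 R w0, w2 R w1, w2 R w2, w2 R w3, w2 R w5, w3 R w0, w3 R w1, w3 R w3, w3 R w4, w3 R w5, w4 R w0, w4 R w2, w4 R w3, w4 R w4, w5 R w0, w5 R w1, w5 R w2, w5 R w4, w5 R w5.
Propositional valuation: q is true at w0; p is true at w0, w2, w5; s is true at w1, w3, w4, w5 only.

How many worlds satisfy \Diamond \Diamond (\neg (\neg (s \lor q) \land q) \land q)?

6

Let φ = \Diamond \Diamond (\neg (\neg (s \lor q) \land q) \land q). Evaluate φ at each world:
  w0 (successors {w0, w1, w2}): φ is true.
  w1 (successors {w0, w1, w2, w3, w4}): φ is true.
  w2 (successors {w0, w1, w2, w3, w5}): φ is true.
  w3 (successors {w0, w1, w3, w4, w5}): φ is true.
  w4 (successors {w0, w2, w3, w4}): φ is true.
  w5 (successors {w0, w1, w2, w4, w5}): φ is true.
For instance, at w3:
  At w3: \Diamond \Diamond (\neg (\neg (s \lor q) \land q) \land q) requires \Diamond (\neg (\neg (s \lor q) \land q) \land q) at some successor in {w0, w1, w3, w4, w5}.
    \Diamond (\neg (\neg (s \lor q) \land q) \land q) holds at w0, so \Diamond \Diamond (\neg (\neg (s \lor q) \land q) \land q) is true at w3.
      At w0: \Diamond (\neg (\neg (s \lor q) \land q) \land q) requires \neg (\neg (s \lor q) \land q) \land q at some successor in {w0, w1, w2}.
        \neg (\neg (s \lor q) \land q) \land q holds at w0, so \Diamond (\neg (\neg (s \lor q) \land q) \land q) is true at w0.
Satisfying worlds: {w0, w1, w2, w3, w4, w5}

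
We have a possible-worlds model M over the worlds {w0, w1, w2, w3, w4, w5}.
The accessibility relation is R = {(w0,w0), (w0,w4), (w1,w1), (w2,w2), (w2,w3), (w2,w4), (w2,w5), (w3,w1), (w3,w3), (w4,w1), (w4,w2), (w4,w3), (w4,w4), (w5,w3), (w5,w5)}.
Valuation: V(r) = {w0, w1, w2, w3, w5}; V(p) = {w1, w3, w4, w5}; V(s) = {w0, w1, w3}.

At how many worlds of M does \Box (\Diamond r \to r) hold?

3

Recall that \Box ψ holds at a world iff ψ holds at every accessible world, and \Diamond ψ holds iff ψ holds at some accessible world.
Let φ = \Box (\Diamond r \to r). Evaluate φ at each world:
  w0 (successors {w0, w4}): φ is false.
  w1 (successors {w1}): φ is true.
  w2 (successors {w2, w3, w4, w5}): φ is false.
  w3 (successors {w1, w3}): φ is true.
  w4 (successors {w1, w2, w3, w4}): φ is false.
  w5 (successors {w3, w5}): φ is true.
For instance, at w2:
  At w2: \Box (\Diamond r \to r) requires \Diamond r \to r at every successor {w2, w3, w4, w5}.
    \Diamond r \to r fails at w4, so \Box (\Diamond r \to r) is false at w2.
      At w4: \Diamond r is true, r is false, so \Diamond r \to r is false.
Satisfying worlds: {w1, w3, w5}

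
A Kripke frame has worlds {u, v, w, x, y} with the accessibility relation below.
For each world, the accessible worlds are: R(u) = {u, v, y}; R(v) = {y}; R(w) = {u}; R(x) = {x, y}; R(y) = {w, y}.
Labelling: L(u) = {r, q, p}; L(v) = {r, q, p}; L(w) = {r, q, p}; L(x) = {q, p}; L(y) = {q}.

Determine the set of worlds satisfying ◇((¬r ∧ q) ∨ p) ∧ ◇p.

Let φ = ◇((¬r ∧ q) ∨ p) ∧ ◇p. Evaluate φ at each world:
  u (successors {u, v, y}): φ is true.
  v (successors {y}): φ is false.
  w (successors {u}): φ is true.
  x (successors {x, y}): φ is true.
  y (successors {w, y}): φ is true.
For instance, at y:
  At y: ◇((¬r ∧ q) ∨ p) is true, ◇p is true, so ◇((¬r ∧ q) ∨ p) ∧ ◇p is true.
    At y: ◇((¬r ∧ q) ∨ p) requires (¬r ∧ q) ∨ p at some successor in {w, y}.
      (¬r ∧ q) ∨ p holds at w, so ◇((¬r ∧ q) ∨ p) is true at y.
    At y: ◇p requires p at some successor in {w, y}.
      p holds at w, so ◇p is true at y.
Satisfying worlds: {u, w, x, y}

u, w, x, y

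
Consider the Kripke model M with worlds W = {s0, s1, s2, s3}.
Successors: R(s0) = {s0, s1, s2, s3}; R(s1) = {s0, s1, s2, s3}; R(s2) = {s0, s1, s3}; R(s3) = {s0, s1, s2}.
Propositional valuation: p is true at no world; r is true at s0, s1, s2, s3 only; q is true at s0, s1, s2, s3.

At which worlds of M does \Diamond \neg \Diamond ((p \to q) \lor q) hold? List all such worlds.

none

Let φ = \Diamond \neg \Diamond ((p \to q) \lor q). Evaluate φ at each world:
  s0 (successors {s0, s1, s2, s3}): φ is false.
  s1 (successors {s0, s1, s2, s3}): φ is false.
  s2 (successors {s0, s1, s3}): φ is false.
  s3 (successors {s0, s1, s2}): φ is false.
For instance, at s1:
  At s1: \Diamond \neg \Diamond ((p \to q) \lor q) requires \neg \Diamond ((p \to q) \lor q) at some successor in {s0, s1, s2, s3}.
    At s0: \neg \Diamond ((p \to q) \lor q) is false.
    At s1: \neg \Diamond ((p \to q) \lor q) is false.
    At s2: \neg \Diamond ((p \to q) \lor q) is false.
    At s3: \neg \Diamond ((p \to q) \lor q) is false.
  So \Diamond \neg \Diamond ((p \to q) \lor q) is false at s1.
Satisfying worlds: none.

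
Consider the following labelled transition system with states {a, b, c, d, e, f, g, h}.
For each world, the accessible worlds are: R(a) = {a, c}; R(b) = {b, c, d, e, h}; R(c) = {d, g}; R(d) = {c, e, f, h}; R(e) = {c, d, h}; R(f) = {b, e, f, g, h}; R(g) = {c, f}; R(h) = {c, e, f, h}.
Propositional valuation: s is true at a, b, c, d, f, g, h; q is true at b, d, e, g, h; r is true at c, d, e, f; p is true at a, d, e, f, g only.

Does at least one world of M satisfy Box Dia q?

Recall that Box ψ holds at a world iff ψ holds at every accessible world, and Dia ψ holds iff ψ holds at some accessible world.
Let φ = Box Dia q. Evaluate φ at each world:
  a (successors {a, c}): φ is false.
  b (successors {b, c, d, e, h}): φ is true.
  c (successors {d, g}): φ is false.
  d (successors {c, e, f, h}): φ is true.
  e (successors {c, d, h}): φ is true.
  f (successors {b, e, f, g, h}): φ is false.
  g (successors {c, f}): φ is true.
  h (successors {c, e, f, h}): φ is true.
Detail at b (witness):
  At b: Box Dia q requires Dia q at every successor {b, c, d, e, h}.
    At b: Dia q is true.
    At c: Dia q is true.
    At d: Dia q is true.
    At e: Dia q is true.
    At h: Dia q is true.
  So Box Dia q is true at b.

Yes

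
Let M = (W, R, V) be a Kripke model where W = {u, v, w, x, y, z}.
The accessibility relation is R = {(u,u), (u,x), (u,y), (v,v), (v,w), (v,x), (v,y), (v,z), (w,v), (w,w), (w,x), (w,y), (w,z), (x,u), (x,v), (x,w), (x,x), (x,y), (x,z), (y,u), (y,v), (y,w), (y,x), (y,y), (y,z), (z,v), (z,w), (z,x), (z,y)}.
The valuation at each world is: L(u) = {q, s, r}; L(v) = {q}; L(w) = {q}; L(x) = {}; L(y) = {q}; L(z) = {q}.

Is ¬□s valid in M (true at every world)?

Let φ = ¬□s. Evaluate φ at each world:
  u (successors {u, x, y}): φ is true.
  v (successors {v, w, x, y, z}): φ is true.
  w (successors {v, w, x, y, z}): φ is true.
  x (successors {u, v, w, x, y, z}): φ is true.
  y (successors {u, v, w, x, y, z}): φ is true.
  z (successors {v, w, x, y}): φ is true.
For instance, at z:
  At z: □s is false, so ¬□s is true.
    At z: □s requires s at every successor {v, w, x, y}.
      s fails at v, so □s is false at z.

Yes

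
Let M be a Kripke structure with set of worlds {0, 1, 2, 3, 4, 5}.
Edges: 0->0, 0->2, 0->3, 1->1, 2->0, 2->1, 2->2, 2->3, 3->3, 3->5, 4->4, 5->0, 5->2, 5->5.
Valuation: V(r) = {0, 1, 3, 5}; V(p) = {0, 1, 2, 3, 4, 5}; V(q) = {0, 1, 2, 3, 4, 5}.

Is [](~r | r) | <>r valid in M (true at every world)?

Yes

Let φ = [](~r | r) | <>r. Evaluate φ at each world:
  0 (successors {0, 2, 3}): φ is true.
  1 (successors {1}): φ is true.
  2 (successors {0, 1, 2, 3}): φ is true.
  3 (successors {3, 5}): φ is true.
  4 (successors {4}): φ is true.
  5 (successors {0, 2, 5}): φ is true.
For instance, at 4:
  At 4: [](~r | r) is true, <>r is false, so [](~r | r) | <>r is true.
    At 4: [](~r | r) requires ~r | r at every successor {4}.
      At 4: ~r | r is true.
    So [](~r | r) is true at 4.
    At 4: <>r requires r at some successor in {4}.
      At 4: r is false.
    So <>r is false at 4.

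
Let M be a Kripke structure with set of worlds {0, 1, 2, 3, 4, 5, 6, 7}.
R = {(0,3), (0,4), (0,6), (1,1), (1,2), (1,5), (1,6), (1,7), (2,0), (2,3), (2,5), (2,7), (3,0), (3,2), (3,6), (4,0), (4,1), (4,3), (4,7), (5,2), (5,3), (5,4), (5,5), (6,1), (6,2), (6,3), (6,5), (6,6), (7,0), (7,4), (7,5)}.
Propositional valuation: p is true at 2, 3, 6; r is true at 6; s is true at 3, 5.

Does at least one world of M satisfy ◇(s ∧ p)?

Let φ = ◇(s ∧ p). Evaluate φ at each world:
  0 (successors {3, 4, 6}): φ is true.
  1 (successors {1, 2, 5, 6, 7}): φ is false.
  2 (successors {0, 3, 5, 7}): φ is true.
  3 (successors {0, 2, 6}): φ is false.
  4 (successors {0, 1, 3, 7}): φ is true.
  5 (successors {2, 3, 4, 5}): φ is true.
  6 (successors {1, 2, 3, 5, 6}): φ is true.
  7 (successors {0, 4, 5}): φ is false.
Detail at 0 (witness):
  At 0: ◇(s ∧ p) requires s ∧ p at some successor in {3, 4, 6}.
    s ∧ p holds at 3, so ◇(s ∧ p) is true at 0.

Yes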